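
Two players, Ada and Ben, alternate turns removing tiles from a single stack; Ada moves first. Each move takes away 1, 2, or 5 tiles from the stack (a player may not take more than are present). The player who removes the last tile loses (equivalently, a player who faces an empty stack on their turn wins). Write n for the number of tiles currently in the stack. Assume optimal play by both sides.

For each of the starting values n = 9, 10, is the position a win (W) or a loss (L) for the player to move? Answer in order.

9: W, 10: L

Classify positions by backward induction: terminal positions (no move available) are W. From any other position, the mover wins iff some move reaches an L.
n=0: no move; the opponent has just taken the last tile and therefore loses → W
n=1: L (sole option 0(W) is W)
n=2: W (go to 1, an L position)
n=3: W (go to 1, an L position)
n=4: L (options 3(W), 2(W) are all W)
n=5: W (go to 4, an L position)
n=6: W (go to 4, an L position)
n=7: L (options 6(W), 5(W), 2(W) are all W)
n=8: W (go to 7, an L position)
n=9: W (go to 7, an L position)
n=10: L (options 9(W), 8(W), 5(W) are all W)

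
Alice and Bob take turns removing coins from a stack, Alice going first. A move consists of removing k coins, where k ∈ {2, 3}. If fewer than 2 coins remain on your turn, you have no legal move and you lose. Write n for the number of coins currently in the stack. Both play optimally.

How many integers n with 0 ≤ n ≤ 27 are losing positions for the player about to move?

12

Work bottom-up. With no move the player to move loses. Otherwise the position is W if at least one move leads to an L position for the opponent, and L if every move leads to a W.
n=0: no move → L
n=1: no move → L
n=2: →0(L), so W
n=3: →1(L), so W
n=4: →1(L), so W
n=5: →3(W), 2(W) — all W, so L
n=6: →4(W), 3(W) — all W, so L
n=7: →5(L), so W
n=8: →6(L), so W
n=9: →6(L), so W
n=10: →8(W), 7(W) — all W, so L
n=11: →9(W), 8(W) — all W, so L
n=12: →10(L), so W
n=13: →11(L), so W
n=14: →11(L), so W
n=15: →13(W), 12(W) — all W, so L
n=16: →14(W), 13(W) — all W, so L
n=17: →15(L), so W
n=18: →16(L), so W
n=19: →16(L), so W
n=20: →18(W), 17(W) — all W, so L
n=21: →19(W), 18(W) — all W, so L
n=22: →20(L), so W
n=23: →21(L), so W
n=24: →21(L), so W
n=25: →23(W), 22(W) — all W, so L
n=26: →24(W), 23(W) — all W, so L
n=27: →25(L), so W
L entries with 0 ≤ n ≤ 27: n = 0, 1, 5, 6, 10, 11, 15, 16, 20, 21, 25, 26; that makes 12.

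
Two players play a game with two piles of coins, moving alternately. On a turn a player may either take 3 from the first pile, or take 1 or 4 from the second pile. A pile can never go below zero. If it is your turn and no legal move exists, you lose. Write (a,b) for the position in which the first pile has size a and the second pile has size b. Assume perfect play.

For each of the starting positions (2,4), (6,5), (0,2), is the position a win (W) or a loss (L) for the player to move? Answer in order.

Use the standard recursion: the mover loses at a terminal position; elsewhere, the mover wins exactly when some move hands the opponent an L position.
No move ever increases a pile, so every position that can arise here has a ≤ 6 and b ≤ 5; it is enough to label the cells with 0 ≤ a ≤ 6 and 0 ≤ b ≤ 5.
Every move lowers a or b (never raises either), so fill the grid row by row in increasing a, and left to right within a row: each cell's successors are then already labelled.
      b=0  b=1  b=2  b=3  b=4  b=5
a=0:    L    W    L    W    W    L
a=1:    L    W    L    W    W    L
a=2:    L    W    L    W    W    L
a=3:    W    L    W    L    W    W
a=4:    W    L    W    L    W    W
a=5:    W    L    W    L    W    W
a=6:    L    W    L    W    W    L
Cells with no legal move (terminal, hence L): (0,0), (1,0), (2,0).
The remaining L cells, each justified by listing all of its moves:
(0,2): the only move is to (0,1)(W), a W ⇒ L
(0,5): moves to (0,4)(W), (0,1)(W); every one is W ⇒ L
(1,2): the only move is to (1,1)(W), a W ⇒ L
(1,5): moves to (1,4)(W), (1,1)(W); every one is W ⇒ L
(2,2): the only move is to (2,1)(W), a W ⇒ L
(2,5): moves to (2,4)(W), (2,1)(W); every one is W ⇒ L
(3,1): moves to (0,1)(W), (3,0)(W); every one is W ⇒ L
(3,3): moves to (0,3)(W), (3,2)(W); every one is W ⇒ L
(4,1): moves to (1,1)(W), (4,0)(W); every one is W ⇒ L
(4,3): moves to (1,3)(W), (4,2)(W); every one is W ⇒ L
(5,1): moves to (2,1)(W), (5,0)(W); every one is W ⇒ L
(5,3): moves to (2,3)(W), (5,2)(W); every one is W ⇒ L
(6,0): the only move is to (3,0)(W), a W ⇒ L
(6,2): moves to (3,2)(W), (6,1)(W); every one is W ⇒ L
(6,5): moves to (3,5)(W), (6,4)(W), (6,1)(W); every one is W ⇒ L
Every other cell has at least one move into one of the L cells above, so it is W.
(2,4): the move to (2,0) reaches an L cell, so W
(6,5): one of the L cells justified above, so L
(0,2): one of the L cells justified above, so L

(2,4): W, (6,5): L, (0,2): L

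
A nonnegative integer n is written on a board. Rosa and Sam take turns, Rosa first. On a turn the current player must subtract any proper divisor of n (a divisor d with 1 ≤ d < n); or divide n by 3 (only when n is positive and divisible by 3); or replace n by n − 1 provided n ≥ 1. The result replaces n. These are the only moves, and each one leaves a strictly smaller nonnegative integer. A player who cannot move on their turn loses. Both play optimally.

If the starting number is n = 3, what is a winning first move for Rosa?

Move to 2.

Work bottom-up. With no move the player to move loses. Otherwise the position is W if at least one move leads to an L position for the opponent, and L if every move leads to a W.
n=0: no move → L
n=1: →0(L), so W
n=2: →1(W) only, which is W, so L
n=3: →2(L), so W
From 3, the L positions reachable in one move are: 2.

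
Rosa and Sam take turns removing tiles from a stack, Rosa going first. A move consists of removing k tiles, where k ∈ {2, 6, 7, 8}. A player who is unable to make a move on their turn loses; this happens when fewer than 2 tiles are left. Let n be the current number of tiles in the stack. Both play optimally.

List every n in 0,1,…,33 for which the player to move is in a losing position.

Work bottom-up. With no move the player to move loses. Otherwise the position is W if at least one move leads to an L position for the opponent, and L if every move leads to a W.
n=0: no move → L
n=1: no move → L
n=2: reaches L-position 0 → W
n=3: reaches L-position 1 → W
n=4: only reaches 2(W), which is W → L
n=5: only reaches 3(W), which is W → L
n=6: reaches L-position 4 → W
n=7: reaches L-position 5 → W
n=8: reaches L-position 1 → W
n=9: reaches L-position 1 → W
n=10: reaches L-position 4 → W
n=11: reaches L-position 5 → W
n=12: reaches L-position 5 → W
n=13: reaches L-position 5 → W
n=14: only reaches 12(W), 8(W), 7(W), 6(W), all W → L
n=15: only reaches 13(W), 9(W), 8(W), 7(W), all W → L
n=16: reaches L-position 14 → W
n=17: reaches L-position 15 → W
n=18: only reaches 16(W), 12(W), 11(W), 10(W), all W → L
n=19: only reaches 17(W), 13(W), 12(W), 11(W), all W → L
n=20: reaches L-position 18 → W
n=21: reaches L-position 19 → W
n=22: reaches L-position 15 → W
n=23: reaches L-position 15 → W
n=24: reaches L-position 18 → W
n=25: reaches L-position 19 → W
n=26: reaches L-position 19 → W
n=27: reaches L-position 19 → W
n=28: only reaches 26(W), 22(W), 21(W), 20(W), all W → L
n=29: only reaches 27(W), 23(W), 22(W), 21(W), all W → L
n=30: reaches L-position 28 → W
n=31: reaches L-position 29 → W
n=32: only reaches 30(W), 26(W), 25(W), 24(W), all W → L
n=33: only reaches 31(W), 27(W), 26(W), 25(W), all W → L
Reading off the rows marked L gives the requested list; there are 12 such values of n.

0, 1, 4, 5, 14, 15, 18, 19, 28, 29, 32, 33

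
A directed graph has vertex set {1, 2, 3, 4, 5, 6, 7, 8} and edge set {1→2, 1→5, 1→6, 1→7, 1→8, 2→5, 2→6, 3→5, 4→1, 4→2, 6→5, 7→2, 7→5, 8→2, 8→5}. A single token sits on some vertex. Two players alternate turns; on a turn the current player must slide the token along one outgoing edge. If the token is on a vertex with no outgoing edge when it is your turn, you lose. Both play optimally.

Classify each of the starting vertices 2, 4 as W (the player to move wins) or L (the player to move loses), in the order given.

Positions with no move are L. A position that does have a move is losing for the player to move precisely when every available move leads to a winning position for the opponent. Fill in the labels:
Every edge goes from a vertex to one that appears earlier in the order 5, 6, 2, 7, 3, 8, 1, 4, so processing vertices in that order labels each vertex after all of its successors.
5: no outgoing edge → L
6: reaches L-position 5 → W
2: reaches L-position 5 → W
7: reaches L-position 5 → W
3: reaches L-position 5 → W
8: reaches L-position 5 → W
1: reaches L-position 5 → W
4: only reaches 1(W), 2(W), all W → L

2: W, 4: L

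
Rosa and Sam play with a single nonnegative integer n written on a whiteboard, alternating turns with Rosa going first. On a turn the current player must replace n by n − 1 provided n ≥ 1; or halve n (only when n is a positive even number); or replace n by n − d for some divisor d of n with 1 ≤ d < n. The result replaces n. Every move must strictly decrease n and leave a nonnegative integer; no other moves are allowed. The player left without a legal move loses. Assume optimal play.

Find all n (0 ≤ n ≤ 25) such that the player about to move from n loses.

Work bottom-up. With no move the player to move loses. Otherwise the position is W if at least one move leads to an L position for the opponent, and L if every move leads to a W.
n=0: no move → L
n=1: reaches L-position 0 → W
n=2: only reaches 1(W), which is W → L
n=3: reaches L-position 2 → W
n=4: reaches L-position 2 → W
n=5: only reaches 4(W), which is W → L
n=6: reaches L-position 5 → W
n=7: only reaches 6(W), which is W → L
n=8: reaches L-position 7 → W
n=9: only reaches 6(W), 8(W), all W → L
n=10: reaches L-position 5 → W
n=11: only reaches 10(W), which is W → L
n=12: reaches L-position 9 → W
n=13: only reaches 12(W), which is W → L
n=14: reaches L-position 7 → W
n=15: only reaches 10(W), 12(W), 14(W), all W → L
n=16: reaches L-position 15 → W
n=17: only reaches 16(W), which is W → L
n=18: reaches L-position 9 → W
n=19: only reaches 18(W), which is W → L
n=20: reaches L-position 15 → W
n=21: only reaches 14(W), 18(W), 20(W), all W → L
n=22: reaches L-position 11 → W
n=23: only reaches 22(W), which is W → L
n=24: reaches L-position 21 → W
n=25: only reaches 20(W), 24(W), all W → L
The losing starting values of n are exactly the entries labelled L in this table (13 of them).

0, 2, 5, 7, 9, 11, 13, 15, 17, 19, 21, 23, 25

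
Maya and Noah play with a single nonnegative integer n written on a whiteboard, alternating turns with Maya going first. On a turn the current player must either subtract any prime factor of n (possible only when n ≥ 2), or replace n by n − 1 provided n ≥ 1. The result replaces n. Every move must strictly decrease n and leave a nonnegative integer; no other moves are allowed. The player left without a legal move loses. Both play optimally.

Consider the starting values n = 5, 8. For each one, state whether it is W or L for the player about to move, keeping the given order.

5: W, 8: L

Work bottom-up. With no move the player to move loses. Otherwise the position is W if at least one move leads to an L position for the opponent, and L if every move leads to a W.
n=0: no move → L
n=1: reaches L-position 0 → W
n=2: reaches L-position 0 → W
n=3: reaches L-position 0 → W
n=4: only reaches 2(W), 3(W), all W → L
n=5: reaches L-position 0 → W
n=6: reaches L-position 4 → W
n=7: reaches L-position 0 → W
n=8: only reaches 6(W), 7(W), all W → L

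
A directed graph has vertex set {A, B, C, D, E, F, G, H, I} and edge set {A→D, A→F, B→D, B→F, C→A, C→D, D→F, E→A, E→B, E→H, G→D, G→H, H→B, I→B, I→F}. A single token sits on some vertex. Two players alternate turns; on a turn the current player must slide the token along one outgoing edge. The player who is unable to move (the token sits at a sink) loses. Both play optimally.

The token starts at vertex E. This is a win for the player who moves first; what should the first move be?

Work bottom-up. With no move the player to move loses. Otherwise the position is W if at least one move leads to an L position for the opponent, and L if every move leads to a W.
Every edge goes from a vertex to one that appears earlier in the order F, D, B, H, A, E, G, I, C, so processing vertices in that order labels each vertex after all of its successors.
F: no outgoing edge → L
D: can move to F, which is L ⇒ W
B: can move to F, which is L ⇒ W
H: the only move is to B(W), a W ⇒ L
A: can move to F, which is L ⇒ W
E: can move to H, which is L ⇒ W
G: can move to H, which is L ⇒ W
I: can move to F, which is L ⇒ W
C: moves to A(W), D(W); every one is W ⇒ L
From E, the L positions reachable in one move are: H.

Move to H.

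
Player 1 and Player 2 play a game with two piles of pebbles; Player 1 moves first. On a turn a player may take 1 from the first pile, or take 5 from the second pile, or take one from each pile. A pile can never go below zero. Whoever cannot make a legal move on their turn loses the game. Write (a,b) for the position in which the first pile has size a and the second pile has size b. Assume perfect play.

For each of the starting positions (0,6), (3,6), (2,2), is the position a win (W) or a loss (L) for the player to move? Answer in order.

Compute win/loss labels from the base case upward. A position with no move is L. Any other position is W if it can reach an L in one move, else L.
No move ever increases a pile, so every position that can arise here has a ≤ 3 and b ≤ 6; it is enough to label the cells with 0 ≤ a ≤ 3 and 0 ≤ b ≤ 6.
Every move lowers a or b (never raises either), so fill the grid row by row in increasing a, and left to right within a row: each cell's successors are then already labelled.
      b=0  b=1  b=2  b=3  b=4  b=5  b=6
a=0:    L    L    L    L    L    W    W
a=1:    W    W    W    W    W    W    L
a=2:    L    L    L    L    L    W    W
a=3:    W    W    W    W    W    W    L
Cells with no legal move (terminal, hence L): (0,0), (0,1), (0,2), (0,3), (0,4).
The remaining L cells, each justified by listing all of its moves:
(1,6): only reaches (0,6)(W), (1,1)(W), (0,5)(W), all W → L
(2,0): only reaches (1,0)(W), which is W → L
(2,1): only reaches (1,1)(W), (1,0)(W), all W → L
(2,2): only reaches (1,2)(W), (1,1)(W), all W → L
(2,3): only reaches (1,3)(W), (1,2)(W), all W → L
(2,4): only reaches (1,4)(W), (1,3)(W), all W → L
(3,6): only reaches (2,6)(W), (3,1)(W), (2,5)(W), all W → L
Every other cell has at least one move into one of the L cells above, so it is W.
(0,6): the move to (0,1) reaches an L cell, so W
(3,6): one of the L cells justified above, so L
(2,2): one of the L cells justified above, so L

(0,6): W, (3,6): L, (2,2): L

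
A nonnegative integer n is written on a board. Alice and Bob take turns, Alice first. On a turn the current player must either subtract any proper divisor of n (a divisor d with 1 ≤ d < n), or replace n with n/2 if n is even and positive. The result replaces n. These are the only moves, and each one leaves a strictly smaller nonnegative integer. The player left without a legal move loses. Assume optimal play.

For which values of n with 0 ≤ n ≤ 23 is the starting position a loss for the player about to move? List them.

0, 1, 3, 5, 7, 9, 11, 13, 15, 17, 19, 21, 23

Classify positions by backward induction: terminal positions (no move available) are L. From any other position, the mover wins iff some move reaches an L.
n=0: no move → L
n=1: no move → L
n=2: →1(L), so W
n=3: →2(W) only, which is W, so L
n=4: →3(L), so W
n=5: →4(W) only, which is W, so L
n=6: →3(L), so W
n=7: →6(W) only, which is W, so L
n=8: →7(L), so W
n=9: →6(W), 8(W) — all W, so L
n=10: →5(L), so W
n=11: →10(W) only, which is W, so L
n=12: →9(L), so W
n=13: →12(W) only, which is W, so L
n=14: →7(L), so W
n=15: →10(W), 12(W), 14(W) — all W, so L
n=16: →15(L), so W
n=17: →16(W) only, which is W, so L
n=18: →9(L), so W
n=19: →18(W) only, which is W, so L
n=20: →15(L), so W
n=21: →14(W), 18(W), 20(W) — all W, so L
n=22: →11(L), so W
n=23: →22(W) only, which is W, so L
Reading off the rows marked L gives the requested list; there are 13 such values of n.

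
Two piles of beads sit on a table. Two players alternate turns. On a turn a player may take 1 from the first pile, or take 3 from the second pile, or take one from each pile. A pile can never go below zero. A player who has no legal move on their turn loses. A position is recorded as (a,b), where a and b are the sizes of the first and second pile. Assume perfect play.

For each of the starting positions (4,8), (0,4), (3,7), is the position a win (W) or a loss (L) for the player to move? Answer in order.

(4,8): L, (0,4): W, (3,7): W

Use the standard recursion: the mover loses at a terminal position; elsewhere, the mover wins exactly when some move hands the opponent an L position.
No move ever increases a pile, so every position that can arise here has a ≤ 4 and b ≤ 8; it is enough to label the cells with 0 ≤ a ≤ 4 and 0 ≤ b ≤ 8.
Every move lowers a or b (never raises either), so fill the grid row by row in increasing a, and left to right within a row: each cell's successors are then already labelled.
      b=0  b=1  b=2  b=3  b=4  b=5  b=6  b=7  b=8
a=0:    L    L    L    W    W    W    L    L    L
a=1:    W    W    W    W    L    L    W    W    W
a=2:    L    L    L    W    W    W    W    L    L
a=3:    W    W    W    W    L    L    L    W    W
a=4:    L    L    L    W    W    W    W    W    L
Cells with no legal move (terminal, hence L): (0,0), (0,1), (0,2).
The remaining L cells, each justified by listing all of its moves:
(0,6): →(0,3)(W) only, which is W, so L
(0,7): →(0,4)(W) only, which is W, so L
(0,8): →(0,5)(W) only, which is W, so L
(1,4): →(0,4)(W), (1,1)(W), (0,3)(W) — all W, so L
(1,5): →(0,5)(W), (1,2)(W), (0,4)(W) — all W, so L
(2,0): →(1,0)(W) only, which is W, so L
(2,1): →(1,1)(W), (1,0)(W) — all W, so L
(2,2): →(1,2)(W), (1,1)(W) — all W, so L
(2,7): →(1,7)(W), (2,4)(W), (1,6)(W) — all W, so L
(2,8): →(1,8)(W), (2,5)(W), (1,7)(W) — all W, so L
(3,4): →(2,4)(W), (3,1)(W), (2,3)(W) — all W, so L
(3,5): →(2,5)(W), (3,2)(W), (2,4)(W) — all W, so L
(3,6): →(2,6)(W), (3,3)(W), (2,5)(W) — all W, so L
(4,0): →(3,0)(W) only, which is W, so L
(4,1): →(3,1)(W), (3,0)(W) — all W, so L
(4,2): →(3,2)(W), (3,1)(W) — all W, so L
(4,8): →(3,8)(W), (4,5)(W), (3,7)(W) — all W, so L
Every other cell has at least one move into one of the L cells above, so it is W.
(4,8): one of the L cells justified above, so L
(0,4): the move to (0,1) reaches an L cell, so W
(3,7): the move to (2,7) reaches an L cell, so W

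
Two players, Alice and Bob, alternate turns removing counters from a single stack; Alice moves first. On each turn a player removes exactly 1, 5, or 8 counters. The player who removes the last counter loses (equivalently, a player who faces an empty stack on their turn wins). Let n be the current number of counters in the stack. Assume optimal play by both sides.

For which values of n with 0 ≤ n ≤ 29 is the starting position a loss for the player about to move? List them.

1, 3, 5, 7, 14, 16, 18, 20, 27, 29

Label each position W (a win for the player to move) or L (a loss). A position with no legal move is W; any other position is W exactly when some move reaches an L, and L when every move reaches a W.
n=0: no move; the opponent has just taken the last counter and therefore loses → W
n=1: →0(W) only, which is W, so L
n=2: →1(L), so W
n=3: →2(W) only, which is W, so L
n=4: →3(L), so W
n=5: →4(W), 0(W) — all W, so L
n=6: →5(L), so W
n=7: →6(W), 2(W) — all W, so L
n=8: →7(L), so W
n=9: →1(L), so W
n=10: →5(L), so W
n=11: →3(L), so W
n=12: →7(L), so W
n=13: →5(L), so W
n=14: →13(W), 9(W), 6(W) — all W, so L
n=15: →14(L), so W
n=16: →15(W), 11(W), 8(W) — all W, so L
n=17: →16(L), so W
n=18: →17(W), 13(W), 10(W) — all W, so L
n=19: →18(L), so W
n=20: →19(W), 15(W), 12(W) — all W, so L
n=21: →20(L), so W
n=22: →14(L), so W
n=23: →18(L), so W
n=24: →16(L), so W
n=25: →20(L), so W
n=26: →18(L), so W
n=27: →26(W), 22(W), 19(W) — all W, so L
n=28: →27(L), so W
n=29: →28(W), 24(W), 21(W) — all W, so L
The losing starting values of n are exactly the entries labelled L in this table (10 of them).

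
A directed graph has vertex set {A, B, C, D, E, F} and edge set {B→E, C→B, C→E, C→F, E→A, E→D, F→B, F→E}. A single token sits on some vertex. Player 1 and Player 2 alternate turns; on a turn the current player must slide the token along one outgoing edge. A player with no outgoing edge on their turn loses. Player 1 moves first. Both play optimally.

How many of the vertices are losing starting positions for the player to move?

Label each position W (a win for the player to move) or L (a loss). A position with no legal move is L; any other position is W exactly when some move reaches an L, and L when every move reaches a W.
Every edge goes from a vertex to one that appears earlier in the order D, A, E, B, F, C, so processing vertices in that order labels each vertex after all of its successors.
D: no outgoing edge → L
A: no outgoing edge → L
E: →A(L), so W
B: →E(W) only, which is W, so L
F: →B(L), so W
C: →B(L), so W
The L vertices are A, B, D; that is 3 in all.

3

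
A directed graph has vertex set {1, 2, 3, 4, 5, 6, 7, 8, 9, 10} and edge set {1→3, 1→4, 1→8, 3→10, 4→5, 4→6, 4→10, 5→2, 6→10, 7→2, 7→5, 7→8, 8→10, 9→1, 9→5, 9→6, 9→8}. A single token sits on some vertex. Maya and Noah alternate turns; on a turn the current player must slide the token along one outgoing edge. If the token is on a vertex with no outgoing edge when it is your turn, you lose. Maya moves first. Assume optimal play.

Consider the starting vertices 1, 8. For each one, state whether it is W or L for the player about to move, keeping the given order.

Work bottom-up. With no move the player to move loses. Otherwise the position is W if at least one move leads to an L position for the opponent, and L if every move leads to a W.
Every edge goes from a vertex to one that appears earlier in the order 2, 10, 8, 5, 7, 6, 3, 4, 1, 9, so processing vertices in that order labels each vertex after all of its successors.
2: no outgoing edge → L
10: no outgoing edge → L
8: →10(L), so W
5: →2(L), so W
7: →2(L), so W
6: →10(L), so W
3: →10(L), so W
4: →10(L), so W
1: →4(W), 3(W), 8(W) — all W, so L
9: →1(L), so W

1: L, 8: W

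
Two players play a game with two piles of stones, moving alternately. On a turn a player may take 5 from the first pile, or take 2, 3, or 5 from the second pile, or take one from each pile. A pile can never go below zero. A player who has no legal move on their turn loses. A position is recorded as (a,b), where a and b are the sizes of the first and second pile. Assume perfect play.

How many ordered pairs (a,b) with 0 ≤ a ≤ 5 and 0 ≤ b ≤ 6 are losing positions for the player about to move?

Build the W/L table. Terminal = L. A non-terminal position is W if it has a move to some L; otherwise it is L.
Every move lowers a or b (never raises either), so fill the grid row by row in increasing a, and left to right within a row: each cell's successors are then already labelled.
      b=0  b=1  b=2  b=3  b=4  b=5  b=6
a=0:    L    L    W    W    W    W    W
a=1:    L    W    W    W    L    W    W
a=2:    L    W    W    W    L    W    W
a=3:    L    W    W    W    L    W    W
a=4:    L    W    W    W    L    W    W
a=5:    W    W    L    L    W    W    W
Cells with no legal move (terminal, hence L): (0,0), (0,1), (1,0), (2,0), (3,0), (4,0).
The remaining L cells, each justified by listing all of its moves:
(1,4): →(1,2)(W), (1,1)(W), (0,3)(W) — all W, so L
(2,4): →(2,2)(W), (2,1)(W), (1,3)(W) — all W, so L
(3,4): →(3,2)(W), (3,1)(W), (2,3)(W) — all W, so L
(4,4): →(4,2)(W), (4,1)(W), (3,3)(W) — all W, so L
(5,2): →(0,2)(W), (5,0)(W), (4,1)(W) — all W, so L
(5,3): →(0,3)(W), (5,1)(W), (5,0)(W), (4,2)(W) — all W, so L
Every other cell has at least one move into one of the L cells above, so it is W.
L cells per row: a=0: 2, a=1: 2, a=2: 2, a=3: 2, a=4: 2, a=5: 2; total 12.

12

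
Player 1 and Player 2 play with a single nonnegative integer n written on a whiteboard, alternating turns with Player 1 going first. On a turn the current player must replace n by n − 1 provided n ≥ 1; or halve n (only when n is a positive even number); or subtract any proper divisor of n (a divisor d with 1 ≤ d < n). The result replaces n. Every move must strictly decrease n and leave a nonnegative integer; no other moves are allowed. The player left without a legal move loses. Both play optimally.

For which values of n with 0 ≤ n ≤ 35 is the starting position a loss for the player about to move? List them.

Build the W/L table. Terminal = L. A non-terminal position is W if it has a move to some L; otherwise it is L.
n=0: no move → L
n=1: reaches L-position 0 → W
n=2: only reaches 1(W), which is W → L
n=3: reaches L-position 2 → W
n=4: reaches L-position 2 → W
n=5: only reaches 4(W), which is W → L
n=6: reaches L-position 5 → W
n=7: only reaches 6(W), which is W → L
n=8: reaches L-position 7 → W
n=9: only reaches 6(W), 8(W), all W → L
n=10: reaches L-position 5 → W
n=11: only reaches 10(W), which is W → L
n=12: reaches L-position 9 → W
n=13: only reaches 12(W), which is W → L
n=14: reaches L-position 7 → W
n=15: only reaches 10(W), 12(W), 14(W), all W → L
n=16: reaches L-position 15 → W
n=17: only reaches 16(W), which is W → L
n=18: reaches L-position 9 → W
n=19: only reaches 18(W), which is W → L
n=20: reaches L-position 15 → W
n=21: only reaches 14(W), 18(W), 20(W), all W → L
n=22: reaches L-position 11 → W
n=23: only reaches 22(W), which is W → L
n=24: reaches L-position 21 → W
n=25: only reaches 20(W), 24(W), all W → L
n=26: reaches L-position 13 → W
n=27: only reaches 18(W), 24(W), 26(W), all W → L
n=28: reaches L-position 21 → W
n=29: only reaches 28(W), which is W → L
n=30: reaches L-position 15 → W
n=31: only reaches 30(W), which is W → L
n=32: reaches L-position 31 → W
n=33: only reaches 22(W), 30(W), 32(W), all W → L
n=34: reaches L-position 17 → W
n=35: only reaches 28(W), 30(W), 34(W), all W → L
Reading off the rows marked L gives the requested list; there are 18 such values of n.

0, 2, 5, 7, 9, 11, 13, 15, 17, 19, 21, 23, 25, 27, 29, 31, 33, 35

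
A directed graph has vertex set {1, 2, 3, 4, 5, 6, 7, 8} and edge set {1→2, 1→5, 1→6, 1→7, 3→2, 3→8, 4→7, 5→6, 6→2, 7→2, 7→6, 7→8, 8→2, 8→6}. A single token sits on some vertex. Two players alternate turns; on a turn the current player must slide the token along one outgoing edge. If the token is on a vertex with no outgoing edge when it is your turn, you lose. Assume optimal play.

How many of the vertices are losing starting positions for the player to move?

3

Compute win/loss labels from the base case upward. A position with no move is L. Any other position is W if it can reach an L in one move, else L.
Every edge goes from a vertex to one that appears earlier in the order 2, 6, 8, 7, 4, 3, 5, 1, so processing vertices in that order labels each vertex after all of its successors.
2: no outgoing edge → L
6: →2(L), so W
8: →2(L), so W
7: →2(L), so W
4: →7(W) only, which is W, so L
3: →2(L), so W
5: →6(W) only, which is W, so L
1: →5(L), so W
The L vertices are 2, 4, 5; that is 3 in all.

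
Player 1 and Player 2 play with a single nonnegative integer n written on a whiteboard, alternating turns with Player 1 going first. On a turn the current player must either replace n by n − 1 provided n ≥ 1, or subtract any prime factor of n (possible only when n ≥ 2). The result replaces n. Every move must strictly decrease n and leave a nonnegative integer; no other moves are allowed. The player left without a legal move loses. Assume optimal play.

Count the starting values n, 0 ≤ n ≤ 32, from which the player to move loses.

Work bottom-up. With no move the player to move loses. Otherwise the position is W if at least one move leads to an L position for the opponent, and L if every move leads to a W.
n=0: no move → L
n=1: reaches L-position 0 → W
n=2: reaches L-position 0 → W
n=3: reaches L-position 0 → W
n=4: only reaches 2(W), 3(W), all W → L
n=5: reaches L-position 0 → W
n=6: reaches L-position 4 → W
n=7: reaches L-position 0 → W
n=8: only reaches 6(W), 7(W), all W → L
n=9: reaches L-position 8 → W
n=10: reaches L-position 8 → W
n=11: reaches L-position 0 → W
n=12: only reaches 9(W), 10(W), 11(W), all W → L
n=13: reaches L-position 0 → W
n=14: reaches L-position 12 → W
n=15: reaches L-position 12 → W
n=16: only reaches 14(W), 15(W), all W → L
n=17: reaches L-position 0 → W
n=18: reaches L-position 16 → W
n=19: reaches L-position 0 → W
n=20: only reaches 15(W), 18(W), 19(W), all W → L
n=21: reaches L-position 20 → W
n=22: reaches L-position 20 → W
n=23: reaches L-position 0 → W
n=24: only reaches 21(W), 22(W), 23(W), all W → L
n=25: reaches L-position 20 → W
n=26: reaches L-position 24 → W
n=27: reaches L-position 24 → W
n=28: only reaches 21(W), 26(W), 27(W), all W → L
n=29: reaches L-position 0 → W
n=30: reaches L-position 28 → W
n=31: reaches L-position 0 → W
n=32: only reaches 30(W), 31(W), all W → L
L entries with 0 ≤ n ≤ 32: n = 0, 4, 8, 12, 16, 20, 24, 28, 32; that makes 9.

9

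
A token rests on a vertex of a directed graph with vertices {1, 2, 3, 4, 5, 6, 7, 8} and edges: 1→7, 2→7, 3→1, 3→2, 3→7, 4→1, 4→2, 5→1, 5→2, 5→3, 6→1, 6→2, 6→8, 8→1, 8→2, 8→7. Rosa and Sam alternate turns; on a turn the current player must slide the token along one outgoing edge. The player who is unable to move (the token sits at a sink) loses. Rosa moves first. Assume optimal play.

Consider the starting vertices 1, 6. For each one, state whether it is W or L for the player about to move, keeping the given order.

1: W, 6: L

Use the standard recursion: the mover loses at a terminal position; elsewhere, the mover wins exactly when some move hands the opponent an L position.
Every edge goes from a vertex to one that appears earlier in the order 7, 1, 2, 8, 3, 5, 6, 4, so processing vertices in that order labels each vertex after all of its successors.
7: no outgoing edge → L
1: can move to 7, which is L ⇒ W
2: can move to 7, which is L ⇒ W
8: can move to 7, which is L ⇒ W
3: can move to 7, which is L ⇒ W
5: moves to 3(W), 2(W), 1(W); every one is W ⇒ L
6: moves to 8(W), 2(W), 1(W); every one is W ⇒ L
4: moves to 2(W), 1(W); every one is W ⇒ L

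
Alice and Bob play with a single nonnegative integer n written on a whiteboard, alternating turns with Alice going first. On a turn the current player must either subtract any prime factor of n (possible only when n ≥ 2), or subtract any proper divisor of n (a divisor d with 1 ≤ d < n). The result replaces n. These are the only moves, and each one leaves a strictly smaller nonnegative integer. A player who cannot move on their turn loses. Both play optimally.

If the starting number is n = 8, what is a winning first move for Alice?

Label each position W (a win for the player to move) or L (a loss). A position with no legal move is L; any other position is W exactly when some move reaches an L, and L when every move reaches a W.
n=0: no move → L
n=1: no move → L
n=2: →0(L), so W
n=3: →0(L), so W
n=4: →2(W), 3(W) — all W, so L
n=5: →0(L), so W
n=6: →4(L), so W
n=7: →0(L), so W
n=8: →4(L), so W
From 8, the L positions reachable in one move are: 4.

Move to 4.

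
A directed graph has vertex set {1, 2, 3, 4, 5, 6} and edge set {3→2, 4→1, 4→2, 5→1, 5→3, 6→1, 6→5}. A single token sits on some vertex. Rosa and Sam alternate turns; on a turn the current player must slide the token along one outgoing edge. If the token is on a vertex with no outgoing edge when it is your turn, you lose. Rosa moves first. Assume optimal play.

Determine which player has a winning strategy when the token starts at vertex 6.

Rosa wins.

Classify positions by backward induction: terminal positions (no move available) are L. From any other position, the mover wins iff some move reaches an L.
Every edge goes from a vertex to one that appears earlier in the order 2, 1, 3, 5, 4, 6, so processing vertices in that order labels each vertex after all of its successors.
2: no outgoing edge → L
1: no outgoing edge → L
3: can move to 2, which is L ⇒ W
5: can move to 1, which is L ⇒ W
4: can move to 1, which is L ⇒ W
6: can move to 1, which is L ⇒ W
The starting position 6 is W: Rosa should move to 1, handing over an L position.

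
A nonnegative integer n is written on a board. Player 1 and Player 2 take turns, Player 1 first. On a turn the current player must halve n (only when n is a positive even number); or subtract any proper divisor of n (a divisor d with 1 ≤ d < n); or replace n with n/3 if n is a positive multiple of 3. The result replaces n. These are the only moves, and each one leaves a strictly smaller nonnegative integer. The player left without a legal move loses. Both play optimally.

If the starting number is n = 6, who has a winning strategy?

Build the W/L table. Terminal = L. A non-terminal position is W if it has a move to some L; otherwise it is L.
n=0: no move → L
n=1: no move → L
n=2: reaches L-position 1 → W
n=3: reaches L-position 1 → W
n=4: only reaches 2(W), 3(W), all W → L
n=5: reaches L-position 4 → W
n=6: reaches L-position 4 → W
From 6 Player 1 can move to 4, reaching an L position.

Player 1 wins.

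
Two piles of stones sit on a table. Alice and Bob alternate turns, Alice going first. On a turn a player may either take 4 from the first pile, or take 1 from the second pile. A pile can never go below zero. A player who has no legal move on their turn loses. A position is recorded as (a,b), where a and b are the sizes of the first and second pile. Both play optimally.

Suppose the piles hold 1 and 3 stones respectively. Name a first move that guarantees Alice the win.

Classify positions by backward induction: terminal positions (no move available) are L. From any other position, the mover wins iff some move reaches an L.
No move ever increases a pile, so every position that can arise here has a ≤ 1 and b ≤ 3; it is enough to label the cells with 0 ≤ a ≤ 1 and 0 ≤ b ≤ 3.
Every move lowers a or b (never raises either), so fill the grid row by row in increasing a, and left to right within a row: each cell's successors are then already labelled.
      b=0  b=1  b=2  b=3
a=0:    L    W    L    W
a=1:    L    W    L    W
Cells with no legal move (terminal, hence L): (0,0), (1,0).
The remaining L cells, each justified by listing all of its moves:
(0,2): only reaches (0,1)(W), which is W → L
(1,2): only reaches (1,1)(W), which is W → L
Every other cell has at least one move into one of the L cells above, so it is W.
From (1,3), the L positions reachable in one move are: (1,2).

Move to (1,2).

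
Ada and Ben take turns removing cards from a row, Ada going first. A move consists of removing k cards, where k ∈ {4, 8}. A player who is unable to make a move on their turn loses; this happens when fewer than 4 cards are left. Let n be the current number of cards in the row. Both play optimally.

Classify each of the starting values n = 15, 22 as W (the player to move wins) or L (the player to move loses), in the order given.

Use the standard recursion: the mover loses at a terminal position; elsewhere, the mover wins exactly when some move hands the opponent an L position.
n=0: no move → L
n=1: no move → L
n=2: no move → L
n=3: no move → L
n=4: can move to 0, which is L ⇒ W
n=5: can move to 1, which is L ⇒ W
n=6: can move to 2, which is L ⇒ W
n=7: can move to 3, which is L ⇒ W
n=8: can move to 0, which is L ⇒ W
n=9: can move to 1, which is L ⇒ W
n=10: can move to 2, which is L ⇒ W
n=11: can move to 3, which is L ⇒ W
n=12: moves to 8(W), 4(W); every one is W ⇒ L
n=13: moves to 9(W), 5(W); every one is W ⇒ L
n=14: moves to 10(W), 6(W); every one is W ⇒ L
n=15: moves to 11(W), 7(W); every one is W ⇒ L
n=16: can move to 12, which is L ⇒ W
n=17: can move to 13, which is L ⇒ W
n=18: can move to 14, which is L ⇒ W
n=19: can move to 15, which is L ⇒ W
n=20: can move to 12, which is L ⇒ W
n=21: can move to 13, which is L ⇒ W
n=22: can move to 14, which is L ⇒ W

15: L, 22: W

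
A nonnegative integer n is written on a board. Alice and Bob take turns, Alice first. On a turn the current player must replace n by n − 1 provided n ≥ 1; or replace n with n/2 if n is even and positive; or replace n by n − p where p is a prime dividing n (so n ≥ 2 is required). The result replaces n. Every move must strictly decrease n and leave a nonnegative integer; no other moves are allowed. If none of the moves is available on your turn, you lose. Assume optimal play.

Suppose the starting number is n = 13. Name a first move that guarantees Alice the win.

Move to 0.

Use the standard recursion: the mover loses at a terminal position; elsewhere, the mover wins exactly when some move hands the opponent an L position.
n=0: no move → L
n=1: W (go to 0, an L position)
n=2: W (go to 0, an L position)
n=3: W (go to 0, an L position)
n=4: L (options 2(W), 3(W) are all W)
n=5: W (go to 0, an L position)
n=6: W (go to 4, an L position)
n=7: W (go to 0, an L position)
n=8: W (go to 4, an L position)
n=9: L (options 6(W), 8(W) are all W)
n=10: W (go to 9, an L position)
n=11: W (go to 0, an L position)
n=12: W (go to 9, an L position)
n=13: W (go to 0, an L position)
From 13, the L positions reachable in one move are: 0.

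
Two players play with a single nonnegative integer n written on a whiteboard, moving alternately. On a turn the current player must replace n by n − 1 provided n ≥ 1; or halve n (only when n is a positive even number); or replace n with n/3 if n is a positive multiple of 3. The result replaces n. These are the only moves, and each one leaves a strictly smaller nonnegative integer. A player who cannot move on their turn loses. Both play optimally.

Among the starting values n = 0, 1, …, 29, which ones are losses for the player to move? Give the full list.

Use the standard recursion: the mover loses at a terminal position; elsewhere, the mover wins exactly when some move hands the opponent an L position.
n=0: no move → L
n=1: W (go to 0, an L position)
n=2: L (sole option 1(W) is W)
n=3: W (go to 2, an L position)
n=4: W (go to 2, an L position)
n=5: L (sole option 4(W) is W)
n=6: W (go to 2, an L position)
n=7: L (sole option 6(W) is W)
n=8: W (go to 7, an L position)
n=9: L (options 3(W), 8(W) are all W)
n=10: W (go to 5, an L position)
n=11: L (sole option 10(W) is W)
n=12: W (go to 11, an L position)
n=13: L (sole option 12(W) is W)
n=14: W (go to 7, an L position)
n=15: W (go to 5, an L position)
n=16: L (options 8(W), 15(W) are all W)
n=17: W (go to 16, an L position)
n=18: W (go to 9, an L position)
n=19: L (sole option 18(W) is W)
n=20: W (go to 19, an L position)
n=21: W (go to 7, an L position)
n=22: W (go to 11, an L position)
n=23: L (sole option 22(W) is W)
n=24: W (go to 23, an L position)
n=25: L (sole option 24(W) is W)
n=26: W (go to 13, an L position)
n=27: W (go to 9, an L position)
n=28: L (options 14(W), 27(W) are all W)
n=29: W (go to 28, an L position)
Reading off the rows marked L gives the requested list; there are 12 such values of n.

0, 2, 5, 7, 9, 11, 13, 16, 19, 23, 25, 28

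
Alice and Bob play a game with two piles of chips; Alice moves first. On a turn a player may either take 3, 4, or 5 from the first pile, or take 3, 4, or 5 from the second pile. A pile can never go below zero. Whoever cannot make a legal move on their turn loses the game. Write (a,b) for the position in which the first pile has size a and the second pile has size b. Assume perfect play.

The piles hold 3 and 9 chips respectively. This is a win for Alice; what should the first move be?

Positions with no move are L. A position that does have a move is losing for the player to move precisely when every available move leads to a winning position for the opponent. Fill in the labels:
No move ever increases a pile, so every position that can arise here has a ≤ 3 and b ≤ 9; it is enough to label the cells with 0 ≤ a ≤ 3 and 0 ≤ b ≤ 9.
Every move lowers a or b (never raises either), so fill the grid row by row in increasing a, and left to right within a row: each cell's successors are then already labelled.
      b=0  b=1  b=2  b=3  b=4  b=5  b=6  b=7  b=8  b=9
a=0:    L    L    L    W    W    W    W    W    L    L
a=1:    L    L    L    W    W    W    W    W    L    L
a=2:    L    L    L    W    W    W    W    W    L    L
a=3:    W    W    W    L    L    L    W    W    W    W
Cells with no legal move (terminal, hence L): (0,0), (0,1), (0,2), (1,0), (1,1), (1,2), (2,0), (2,1), (2,2).
The remaining L cells, each justified by listing all of its moves:
(0,8): →(0,5)(W), (0,4)(W), (0,3)(W) — all W, so L
(0,9): →(0,6)(W), (0,5)(W), (0,4)(W) — all W, so L
(1,8): →(1,5)(W), (1,4)(W), (1,3)(W) — all W, so L
(1,9): →(1,6)(W), (1,5)(W), (1,4)(W) — all W, so L
(2,8): →(2,5)(W), (2,4)(W), (2,3)(W) — all W, so L
(2,9): →(2,6)(W), (2,5)(W), (2,4)(W) — all W, so L
(3,3): →(0,3)(W), (3,0)(W) — all W, so L
(3,4): →(0,4)(W), (3,1)(W), (3,0)(W) — all W, so L
(3,5): →(0,5)(W), (3,2)(W), (3,1)(W), (3,0)(W) — all W, so L
Every other cell has at least one move into one of the L cells above, so it is W.
From (3,9), the L positions reachable in one move are: (0,9), (3,5), (3,4). Any move reaching one of these is winning.

Move to (0,9).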